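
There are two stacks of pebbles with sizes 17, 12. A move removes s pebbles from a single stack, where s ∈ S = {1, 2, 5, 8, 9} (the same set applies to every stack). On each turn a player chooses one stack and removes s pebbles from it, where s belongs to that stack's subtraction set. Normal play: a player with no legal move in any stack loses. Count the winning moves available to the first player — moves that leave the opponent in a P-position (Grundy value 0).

All stacks use S = {1, 2, 5, 8, 9}:
n :  0  1  2  3  4  5  6  7  8  9 10 11 12 13 14 15 16 17
G :  0  1  2  0  1  2  0  1  2  3  0  1  2  0  1  2  0  1
Stack A: G(17) = 1.
Stack B: G(12) = 2.
Combined Grundy value = 1 ⊕ 2 = 3.
A winning move leaves total XOR = 0, i.e. changes one component's Grundy value g to g ⊕ X where X is the current total.
Stack A: need g' = 1⊕3 = 2. Options: 17−1→G=0, 17−2→G=2, 17−5→G=2, 17−8→G=3, 17−9→G=2. Hits: 3.
Stack B: need g' = 2⊕3 = 1. Options: 12−1→G=1, 12−2→G=0, 12−5→G=1, 12−8→G=1, 12−9→G=0. Hits: 3.

6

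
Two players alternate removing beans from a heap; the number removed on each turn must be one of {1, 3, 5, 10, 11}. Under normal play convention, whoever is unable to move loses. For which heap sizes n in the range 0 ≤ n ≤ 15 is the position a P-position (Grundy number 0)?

n :  0  1  2  3  4  5  6  7  8  9 10 11 12 13 14 15
G :  0  1  0  1  0  1  0  1  0  1  2  3  2  3  2  3
P-positions are exactly the n with G(n) = 0.

0, 2, 4, 6, 8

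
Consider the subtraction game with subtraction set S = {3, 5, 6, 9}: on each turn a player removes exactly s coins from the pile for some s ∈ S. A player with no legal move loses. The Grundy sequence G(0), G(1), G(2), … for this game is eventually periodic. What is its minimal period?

G(0) = 0
G(1) = mex{} = 0
G(2) = mex{} = 0
G(3) = mex{0} = 1
G(4) = mex{0} = 1
G(5) = mex{0,0} = 1
G(6) = mex{1,0,0} = 2
G(7) = mex{1,0,0} = 2
G(8) = mex{1,1,0} = 2
G(9) = mex{2,1,1,0} = 3
G(10) = mex{2,1,1,0} = 3
G(11) = mex{2,2,1,0} = 3
G(12) = mex{3,2,2,1} = 0
G(13) = mex{3,2,2,1} = 0
G(14) = mex{3,3,2,1} = 0
G(15) = mex{0,3,3,2} = 1
G(16) = mex{0,3,3,2} = 1
G(17) = mex{0,0,3,2} = 1
G(18) = mex{1,0,0,3} = 2
G(19) = mex{1,0,0,3} = 2
G(20) = mex{1,1,0,3} = 2
G(21) = mex{2,1,1,0} = 3
G(22) = mex{2,1,1,0} = 3
G(23) = mex{2,2,1,0} = 3
G(24) = mex{3,2,2,1} = 0
G(25) = mex{3,2,2,1} = 0
G(n+12) = G(n) holds for n = 0,…,8 (a full window of length max(S) = 9), so the sequence is purely periodic with period 12.

12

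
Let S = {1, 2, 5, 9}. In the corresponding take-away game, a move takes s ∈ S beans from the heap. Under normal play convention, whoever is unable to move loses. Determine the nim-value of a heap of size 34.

1

G(0) = 0
G(1) = mex{0} = 1
G(2) = mex{1,0} = 2
G(3) = mex{2,1} = 0
G(4) = mex{0,2} = 1
G(5) = mex{1,0,0} = 2
G(6) = mex{2,1,1} = 0
G(7) = mex{0,2,2} = 1
G(8) = mex{1,0,0} = 2
G(9) = mex{2,1,1,0} = 3
G(10) = mex{3,2,2,1} = 0
G(11) = mex{0,3,0,2} = 1
G(12) = mex{1,0,1,0} = 2
G(13) = mex{2,1,2,1} = 0
G(14) = mex{0,2,3,2} = 1
G(15) = mex{1,0,0,0} = 2
G(16) = mex{2,1,1,1} = 0
G(17) = mex{0,2,2,2} = 1
G(18) = mex{1,0,0,3} = 2
G(19) = mex{2,1,1,0} = 3
G(20) = mex{3,2,2,1} = 0
G(21) = mex{0,3,0,2} = 1
G(22) = mex{1,0,1,0} = 2
G(23) = mex{2,1,2,1} = 0
G(24) = mex{0,2,3,2} = 1
G(25) = mex{1,0,0,0} = 2
G(26) = mex{2,1,1,1} = 0
G(27) = mex{0,2,2,2} = 1
G(28) = mex{1,0,0,3} = 2
G(29) = mex{2,1,1,0} = 3
G(30) = mex{3,2,2,1} = 0
G(31) = mex{0,3,0,2} = 1
G(32) = mex{1,0,1,0} = 2
G(33) = mex{2,1,2,1} = 0
G(34) = mex{0,2,3,2} = 1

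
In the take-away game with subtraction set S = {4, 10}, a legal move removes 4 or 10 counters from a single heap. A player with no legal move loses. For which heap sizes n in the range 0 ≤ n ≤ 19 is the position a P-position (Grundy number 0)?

G(0) = 0
G(1) = mex{} = 0
G(2) = mex{} = 0
G(3) = mex{} = 0
G(4) = mex{0} = 1
G(5) = mex{0} = 1
G(6) = mex{0} = 1
G(7) = mex{0} = 1
G(8) = mex{1} = 0
G(9) = mex{1} = 0
G(10) = mex{1,0} = 2
G(11) = mex{1,0} = 2
G(12) = mex{0,0} = 1
G(13) = mex{0,0} = 1
G(14) = mex{2,1} = 0
G(15) = mex{2,1} = 0
G(16) = mex{1,1} = 0
G(17) = mex{1,1} = 0
G(18) = mex{0,0} = 1
G(19) = mex{0,0} = 1
P-positions are exactly the n with G(n) = 0.

0, 1, 2, 3, 8, 9, 14, 15, 16, 17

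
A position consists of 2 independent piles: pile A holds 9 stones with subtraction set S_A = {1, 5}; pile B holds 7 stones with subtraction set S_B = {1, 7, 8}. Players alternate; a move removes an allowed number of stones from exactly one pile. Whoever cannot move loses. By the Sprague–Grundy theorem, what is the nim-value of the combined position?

0

Pile A, S = {1, 5}:
G(0) = 0
G(1) = mex{0} = 1
G(2) = mex{1} = 0
G(3) = mex{0} = 1
G(4) = mex{1} = 0
G(5) = mex{0,0} = 1
G(6) = mex{1,1} = 0
G(7) = mex{0,0} = 1
G(8) = mex{1,1} = 0
G(9) = mex{0,0} = 1
G_A(9) = 1.
Pile B, S = {1, 7, 8}:
G(0) = 0
G(1) = mex{0} = 1
G(2) = mex{1} = 0
G(3) = mex{0} = 1
G(4) = mex{1} = 0
G(5) = mex{0} = 1
G(6) = mex{1} = 0
G(7) = mex{0,0} = 1
G_B(7) = 1.
Combined Grundy value = 1 ⊕ 1 = 0.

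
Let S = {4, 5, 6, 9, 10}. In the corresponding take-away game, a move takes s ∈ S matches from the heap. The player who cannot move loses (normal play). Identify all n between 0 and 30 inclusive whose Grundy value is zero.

0, 1, 2, 3, 14, 15, 16, 17, 28, 29, 30

G(0) = 0
G(1) = mex{} = 0
G(2) = mex{} = 0
G(3) = mex{} = 0
G(4) = mex{0} = 1
G(5) = mex{0,0} = 1
G(6) = mex{0,0,0} = 1
G(7) = mex{0,0,0} = 1
G(8) = mex{1,0,0} = 2
G(9) = mex{1,1,0,0} = 2
G(10) = mex{1,1,1,0,0} = 2
G(11) = mex{1,1,1,0,0} = 2
G(12) = mex{2,1,1,0,0} = 3
G(13) = mex{2,2,1,1,0} = 3
G(14) = mex{2,2,2,1,1} = 0
G(15) = mex{2,2,2,1,1} = 0
G(16) = mex{3,2,2,1,1} = 0
G(17) = mex{3,3,2,2,1} = 0
G(18) = mex{0,3,3,2,2} = 1
G(19) = mex{0,0,3,2,2} = 1
G(20) = mex{0,0,0,2,2} = 1
G(21) = mex{0,0,0,3,2} = 1
G(22) = mex{1,0,0,3,3} = 2
G(23) = mex{1,1,0,0,3} = 2
G(24) = mex{1,1,1,0,0} = 2
G(25) = mex{1,1,1,0,0} = 2
G(26) = mex{2,1,1,0,0} = 3
G(27) = mex{2,2,1,1,0} = 3
G(28) = mex{2,2,2,1,1} = 0
G(29) = mex{2,2,2,1,1} = 0
G(30) = mex{3,2,2,1,1} = 0
P-positions are exactly the n with G(n) = 0.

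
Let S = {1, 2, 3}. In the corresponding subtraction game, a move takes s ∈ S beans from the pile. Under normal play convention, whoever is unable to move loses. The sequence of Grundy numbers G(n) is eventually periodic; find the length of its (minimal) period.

4

G(0) = 0
G(1) = mex{0} = 1
G(2) = mex{1,0} = 2
G(3) = mex{2,1,0} = 3
G(4) = mex{3,2,1} = 0
G(5) = mex{0,3,2} = 1
G(6) = mex{1,0,3} = 2
G(7) = mex{2,1,0} = 3
G(8) = mex{3,2,1} = 0
G(9) = mex{0,3,2} = 1
G(10) = mex{1,0,3} = 2
G(11) = mex{2,1,0} = 3
G(12) = mex{3,2,1} = 0
G(13) = mex{0,3,2} = 1
G(14) = mex{1,0,3} = 2
G(n+4) = G(n) holds for n = 0,…,2 (a full window of length max(S) = 3), so the sequence is purely periodic with period 4.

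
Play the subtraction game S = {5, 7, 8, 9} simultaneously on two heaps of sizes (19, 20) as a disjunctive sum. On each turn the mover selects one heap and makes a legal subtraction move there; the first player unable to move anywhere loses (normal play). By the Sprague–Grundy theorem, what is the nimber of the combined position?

All heaps use S = {5, 7, 8, 9}:
G(0) = 0
G(1) = mex{} = 0
G(2) = mex{} = 0
G(3) = mex{} = 0
G(4) = mex{} = 0
G(5) = mex{0} = 1
G(6) = mex{0} = 1
G(7) = mex{0,0} = 1
G(8) = mex{0,0,0} = 1
G(9) = mex{0,0,0,0} = 1
G(10) = mex{1,0,0,0} = 2
G(11) = mex{1,0,0,0} = 2
G(12) = mex{1,1,0,0} = 2
G(13) = mex{1,1,1,0} = 2
G(14) = mex{1,1,1,1} = 0
G(15) = mex{2,1,1,1} = 0
G(16) = mex{2,1,1,1} = 0
G(17) = mex{2,2,1,1} = 0
G(18) = mex{2,2,2,1} = 0
G(19) = mex{0,2,2,2} = 1
G(20) = mex{0,2,2,2} = 1
Heap A: G(19) = 1.
Heap B: G(20) = 1.
Combined Grundy value = 1 ⊕ 1 = 0.

0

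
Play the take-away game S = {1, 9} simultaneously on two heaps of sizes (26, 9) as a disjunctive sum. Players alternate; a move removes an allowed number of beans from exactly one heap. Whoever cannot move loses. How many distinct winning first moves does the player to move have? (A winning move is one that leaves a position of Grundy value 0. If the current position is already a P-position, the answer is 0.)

All heaps use S = {1, 9}:
n :  0  1  2  3  4  5  6  7  8  9 10 11 12 13 14 15 16 17 18 19 20 21 22 23 24 25 26
G :  0  1  0  1  0  1  0  1  0  1  0  1  0  1  0  1  0  1  0  1  0  1  0  1  0  1  0
Heap A: G(26) = 0.
Heap B: G(9) = 1.
Combined Grundy value = 0 ⊕ 1 = 1.
A winning move leaves total XOR = 0, i.e. changes one component's Grundy value g to g ⊕ X where X is the current total.
Heap A: need g' = 0⊕1 = 1. Options: 26−1→G=1, 26−9→G=1. Hits: 2.
Heap B: need g' = 1⊕1 = 0. Options: 9−1→G=0, 9−9→G=0. Hits: 2.

4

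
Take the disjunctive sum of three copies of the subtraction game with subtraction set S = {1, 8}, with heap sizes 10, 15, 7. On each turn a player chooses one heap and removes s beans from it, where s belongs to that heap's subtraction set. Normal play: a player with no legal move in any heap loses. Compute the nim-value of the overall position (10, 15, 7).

All heaps use S = {1, 8}:
G(0) = 0
G(1) = mex{0} = 1
G(2) = mex{1} = 0
G(3) = mex{0} = 1
G(4) = mex{1} = 0
G(5) = mex{0} = 1
G(6) = mex{1} = 0
G(7) = mex{0} = 1
G(8) = mex{1,0} = 2
G(9) = mex{2,1} = 0
G(10) = mex{0,0} = 1
G(11) = mex{1,1} = 0
G(12) = mex{0,0} = 1
G(13) = mex{1,1} = 0
G(14) = mex{0,0} = 1
G(15) = mex{1,1} = 0
Heap A: G(10) = 1.
Heap B: G(15) = 0.
Heap C: G(7) = 1.
Combined Grundy value = 1 ⊕ 0 ⊕ 1 = 0.

0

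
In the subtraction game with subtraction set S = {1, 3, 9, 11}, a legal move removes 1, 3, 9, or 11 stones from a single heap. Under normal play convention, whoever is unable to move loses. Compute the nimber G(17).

G(0) = 0
G(1) = mex{0} = 1
G(2) = mex{1} = 0
G(3) = mex{0,0} = 1
G(4) = mex{1,1} = 0
G(5) = mex{0,0} = 1
G(6) = mex{1,1} = 0
G(7) = mex{0,0} = 1
G(8) = mex{1,1} = 0
G(9) = mex{0,0,0} = 1
G(10) = mex{1,1,1} = 0
G(11) = mex{0,0,0,0} = 1
G(12) = mex{1,1,1,1} = 0
G(13) = mex{0,0,0,0} = 1
G(14) = mex{1,1,1,1} = 0
G(15) = mex{0,0,0,0} = 1
G(16) = mex{1,1,1,1} = 0
G(17) = mex{0,0,0,0} = 1

1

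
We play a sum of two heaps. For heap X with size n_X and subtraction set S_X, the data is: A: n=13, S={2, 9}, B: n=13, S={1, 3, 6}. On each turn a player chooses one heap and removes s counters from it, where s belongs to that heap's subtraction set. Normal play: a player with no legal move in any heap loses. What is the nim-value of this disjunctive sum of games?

Heap A, S = {2, 9}:
G(0) = 0
G(1) = mex{} = 0
G(2) = mex{0} = 1
G(3) = mex{0} = 1
G(4) = mex{1} = 0
G(5) = mex{1} = 0
G(6) = mex{0} = 1
G(7) = mex{0} = 1
G(8) = mex{1} = 0
G(9) = mex{1,0} = 2
G(10) = mex{0,0} = 1
G(11) = mex{2,1} = 0
G(12) = mex{1,1} = 0
G(13) = mex{0,0} = 1
G_A(13) = 1.
Heap B, S = {1, 3, 6}:
G(0) = 0
G(1) = mex{0} = 1
G(2) = mex{1} = 0
G(3) = mex{0,0} = 1
G(4) = mex{1,1} = 0
G(5) = mex{0,0} = 1
G(6) = mex{1,1,0} = 2
G(7) = mex{2,0,1} = 3
G(8) = mex{3,1,0} = 2
G(9) = mex{2,2,1} = 0
G(10) = mex{0,3,0} = 1
G(11) = mex{1,2,1} = 0
G(12) = mex{0,0,2} = 1
G(13) = mex{1,1,3} = 0
G_B(13) = 0.
Combined Grundy value = 1 ⊕ 0 = 1.

1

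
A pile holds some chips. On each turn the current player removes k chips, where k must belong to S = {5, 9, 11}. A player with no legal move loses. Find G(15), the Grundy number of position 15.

n :  0  1  2  3  4  5  6  7  8  9 10 11 12 13 14 15
G :  0  0  0  0  0  1  1  1  1  1  2  2  2  2  2  3

3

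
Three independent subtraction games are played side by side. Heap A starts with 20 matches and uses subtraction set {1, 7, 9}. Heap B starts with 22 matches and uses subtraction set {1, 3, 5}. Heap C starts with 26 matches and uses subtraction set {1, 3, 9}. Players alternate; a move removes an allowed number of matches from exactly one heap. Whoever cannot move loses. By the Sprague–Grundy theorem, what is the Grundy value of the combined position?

0

Heap A, S = {1, 7, 9}:
G(0) = 0
G(1) = mex{0} = 1
G(2) = mex{1} = 0
G(3) = mex{0} = 1
G(4) = mex{1} = 0
G(5) = mex{0} = 1
G(6) = mex{1} = 0
G(7) = mex{0,0} = 1
G(8) = mex{1,1} = 0
G(9) = mex{0,0,0} = 1
G(10) = mex{1,1,1} = 0
G(11) = mex{0,0,0} = 1
G(12) = mex{1,1,1} = 0
G(13) = mex{0,0,0} = 1
G(14) = mex{1,1,1} = 0
G(15) = mex{0,0,0} = 1
G(16) = mex{1,1,1} = 0
G(17) = mex{0,0,0} = 1
G(18) = mex{1,1,1} = 0
G(19) = mex{0,0,0} = 1
G(20) = mex{1,1,1} = 0
G_A(20) = 0.
Heap B, S = {1, 3, 5}:
G(0) = 0
G(1) = mex{0} = 1
G(2) = mex{1} = 0
G(3) = mex{0,0} = 1
G(4) = mex{1,1} = 0
G(5) = mex{0,0,0} = 1
G(6) = mex{1,1,1} = 0
G(7) = mex{0,0,0} = 1
G(8) = mex{1,1,1} = 0
G(9) = mex{0,0,0} = 1
G(10) = mex{1,1,1} = 0
G(11) = mex{0,0,0} = 1
G(12) = mex{1,1,1} = 0
G(13) = mex{0,0,0} = 1
G(14) = mex{1,1,1} = 0
G(15) = mex{0,0,0} = 1
G(16) = mex{1,1,1} = 0
G(17) = mex{0,0,0} = 1
G(18) = mex{1,1,1} = 0
G(19) = mex{0,0,0} = 1
G(20) = mex{1,1,1} = 0
G(21) = mex{0,0,0} = 1
G(22) = mex{1,1,1} = 0
G_B(22) = 0.
Heap C, S = {1, 3, 9}:
G(0) = 0
G(1) = mex{0} = 1
G(2) = mex{1} = 0
G(3) = mex{0,0} = 1
G(4) = mex{1,1} = 0
G(5) = mex{0,0} = 1
G(6) = mex{1,1} = 0
G(7) = mex{0,0} = 1
G(8) = mex{1,1} = 0
G(9) = mex{0,0,0} = 1
G(10) = mex{1,1,1} = 0
G(11) = mex{0,0,0} = 1
G(12) = mex{1,1,1} = 0
G(13) = mex{0,0,0} = 1
G(14) = mex{1,1,1} = 0
G(15) = mex{0,0,0} = 1
G(16) = mex{1,1,1} = 0
G(17) = mex{0,0,0} = 1
G(18) = mex{1,1,1} = 0
G(19) = mex{0,0,0} = 1
G(20) = mex{1,1,1} = 0
G(21) = mex{0,0,0} = 1
G(22) = mex{1,1,1} = 0
G(23) = mex{0,0,0} = 1
G(24) = mex{1,1,1} = 0
G(25) = mex{0,0,0} = 1
G(26) = mex{1,1,1} = 0
G_C(26) = 0.
Combined Grundy value = 0 ⊕ 0 ⊕ 0 = 0.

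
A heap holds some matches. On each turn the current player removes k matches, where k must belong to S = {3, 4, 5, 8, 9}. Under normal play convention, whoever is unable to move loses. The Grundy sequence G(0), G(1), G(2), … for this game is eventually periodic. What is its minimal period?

G(0) = 0
G(1) = mex{} = 0
G(2) = mex{} = 0
G(3) = mex{0} = 1
G(4) = mex{0,0} = 1
G(5) = mex{0,0,0} = 1
G(6) = mex{1,0,0} = 2
G(7) = mex{1,1,0} = 2
G(8) = mex{1,1,1,0} = 2
G(9) = mex{2,1,1,0,0} = 3
G(10) = mex{2,2,1,0,0} = 3
G(11) = mex{2,2,2,1,0} = 3
G(12) = mex{3,2,2,1,1} = 0
G(13) = mex{3,3,2,1,1} = 0
G(14) = mex{3,3,3,2,1} = 0
G(15) = mex{0,3,3,2,2} = 1
G(16) = mex{0,0,3,2,2} = 1
G(17) = mex{0,0,0,3,2} = 1
G(18) = mex{1,0,0,3,3} = 2
G(19) = mex{1,1,0,3,3} = 2
G(20) = mex{1,1,1,0,3} = 2
G(21) = mex{2,1,1,0,0} = 3
G(22) = mex{2,2,1,0,0} = 3
G(23) = mex{2,2,2,1,0} = 3
G(24) = mex{3,2,2,1,1} = 0
G(25) = mex{3,3,2,1,1} = 0
G(n+12) = G(n) holds for n = 0,…,8 (a full window of length max(S) = 9), so the sequence is purely periodic with period 12.

12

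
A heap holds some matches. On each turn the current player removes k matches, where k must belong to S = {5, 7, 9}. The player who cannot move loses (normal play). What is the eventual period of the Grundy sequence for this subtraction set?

G(0) = 0
G(1) = mex{} = 0
G(2) = mex{} = 0
G(3) = mex{} = 0
G(4) = mex{} = 0
G(5) = mex{0} = 1
G(6) = mex{0} = 1
G(7) = mex{0,0} = 1
G(8) = mex{0,0} = 1
G(9) = mex{0,0,0} = 1
G(10) = mex{1,0,0} = 2
G(11) = mex{1,0,0} = 2
G(12) = mex{1,1,0} = 2
G(13) = mex{1,1,0} = 2
G(14) = mex{1,1,1} = 0
G(15) = mex{2,1,1} = 0
G(16) = mex{2,1,1} = 0
G(17) = mex{2,2,1} = 0
G(18) = mex{2,2,1} = 0
G(19) = mex{0,2,2} = 1
G(20) = mex{0,2,2} = 1
G(21) = mex{0,0,2} = 1
G(22) = mex{0,0,2} = 1
G(23) = mex{0,0,0} = 1
G(24) = mex{1,0,0} = 2
G(25) = mex{1,0,0} = 2
G(26) = mex{1,1,0} = 2
G(27) = mex{1,1,0} = 2
G(28) = mex{1,1,1} = 0
G(29) = mex{2,1,1} = 0
G(n+14) = G(n) holds for n = 0,…,8 (a full window of length max(S) = 9), so the sequence is purely periodic with period 14.

14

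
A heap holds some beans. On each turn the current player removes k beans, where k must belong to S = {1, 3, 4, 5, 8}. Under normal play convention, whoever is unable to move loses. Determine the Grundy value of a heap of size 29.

G(0) = 0
G(1) = mex{0} = 1
G(2) = mex{1} = 0
G(3) = mex{0,0} = 1
G(4) = mex{1,1,0} = 2
G(5) = mex{2,0,1,0} = 3
G(6) = mex{3,1,0,1} = 2
G(7) = mex{2,2,1,0} = 3
G(8) = mex{3,3,2,1,0} = 4
G(9) = mex{4,2,3,2,1} = 0
G(10) = mex{0,3,2,3,0} = 1
G(11) = mex{1,4,3,2,1} = 0
G(12) = mex{0,0,4,3,2} = 1
G(13) = mex{1,1,0,4,3} = 2
G(14) = mex{2,0,1,0,2} = 3
G(15) = mex{3,1,0,1,3} = 2
G(16) = mex{2,2,1,0,4} = 3
G(17) = mex{3,3,2,1,0} = 4
G(18) = mex{4,2,3,2,1} = 0
G(19) = mex{0,3,2,3,0} = 1
G(20) = mex{1,4,3,2,1} = 0
G(21) = mex{0,0,4,3,2} = 1
G(22) = mex{1,1,0,4,3} = 2
G(23) = mex{2,0,1,0,2} = 3
G(24) = mex{3,1,0,1,3} = 2
G(25) = mex{2,2,1,0,4} = 3
G(26) = mex{3,3,2,1,0} = 4
G(27) = mex{4,2,3,2,1} = 0
G(28) = mex{0,3,2,3,0} = 1
G(29) = mex{1,4,3,2,1} = 0

0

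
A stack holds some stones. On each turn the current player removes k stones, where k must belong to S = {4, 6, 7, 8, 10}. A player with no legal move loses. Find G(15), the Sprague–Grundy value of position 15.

0

G(0) = 0
G(1) = mex{} = 0
G(2) = mex{} = 0
G(3) = mex{} = 0
G(4) = mex{0} = 1
G(5) = mex{0} = 1
G(6) = mex{0,0} = 1
G(7) = mex{0,0,0} = 1
G(8) = mex{1,0,0,0} = 2
G(9) = mex{1,0,0,0} = 2
G(10) = mex{1,1,0,0,0} = 2
G(11) = mex{1,1,1,0,0} = 2
G(12) = mex{2,1,1,1,0} = 3
G(13) = mex{2,1,1,1,0} = 3
G(14) = mex{2,2,1,1,1} = 0
G(15) = mex{2,2,2,1,1} = 0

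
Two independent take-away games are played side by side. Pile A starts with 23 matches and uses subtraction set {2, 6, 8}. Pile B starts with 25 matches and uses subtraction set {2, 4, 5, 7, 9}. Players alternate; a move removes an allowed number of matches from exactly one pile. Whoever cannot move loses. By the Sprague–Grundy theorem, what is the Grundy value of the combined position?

3

Pile A, S = {2, 6, 8}:
n :  0  1  2  3  4  5  6  7  8  9 10 11 12 13 14 15 16 17 18 19 20 21 22 23
G :  0  0  1  1  0  0  1  1  2  2  3  3  2  2  0  0  1  1  0  0  1  1  2  2
G_A(23) = 2.
Pile B, S = {2, 4, 5, 7, 9}:
G(0) = 0
G(1) = mex{} = 0
G(2) = mex{0} = 1
G(3) = mex{0} = 1
G(4) = mex{1,0} = 2
G(5) = mex{1,0,0} = 2
G(6) = mex{2,1,0} = 3
G(7) = mex{2,1,1,0} = 3
G(8) = mex{3,2,1,0} = 4
G(9) = mex{3,2,2,1,0} = 4
G(10) = mex{4,3,2,1,0} = 5
G(11) = mex{4,3,3,2,1} = 0
G(12) = mex{5,4,3,2,1} = 0
G(13) = mex{0,4,4,3,2} = 1
G(14) = mex{0,5,4,3,2} = 1
G(15) = mex{1,0,5,4,3} = 2
G(16) = mex{1,0,0,4,3} = 2
G(17) = mex{2,1,0,5,4} = 3
G(18) = mex{2,1,1,0,4} = 3
G(19) = mex{3,2,1,0,5} = 4
G(20) = mex{3,2,2,1,0} = 4
G(21) = mex{4,3,2,1,0} = 5
G(22) = mex{4,3,3,2,1} = 0
G(23) = mex{5,4,3,2,1} = 0
G(24) = mex{0,4,4,3,2} = 1
G(25) = mex{0,5,4,3,2} = 1
G_B(25) = 1.
Combined Grundy value = 2 ⊕ 1 = 3.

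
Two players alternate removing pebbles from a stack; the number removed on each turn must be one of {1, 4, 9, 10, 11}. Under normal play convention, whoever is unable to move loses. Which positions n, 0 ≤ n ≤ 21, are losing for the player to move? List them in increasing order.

0, 2, 5, 7, 19, 21

n :  0  1  2  3  4  5  6  7  8  9 10 11 12 13 14 15 16 17 18 19 20 21
G :  0  1  0  1  2  0  1  0  1  2  3  2  3  4  5  3  2  3  4  0  1  0
P-positions are exactly the n with G(n) = 0.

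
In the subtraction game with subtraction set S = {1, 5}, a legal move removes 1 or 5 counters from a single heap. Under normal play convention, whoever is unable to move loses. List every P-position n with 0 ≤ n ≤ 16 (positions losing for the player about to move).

0, 2, 4, 6, 8, 10, 12, 14, 16

n :  0  1  2  3  4  5  6  7  8  9 10 11 12 13 14 15 16
G :  0  1  0  1  0  1  0  1  0  1  0  1  0  1  0  1  0
P-positions are exactly the n with G(n) = 0.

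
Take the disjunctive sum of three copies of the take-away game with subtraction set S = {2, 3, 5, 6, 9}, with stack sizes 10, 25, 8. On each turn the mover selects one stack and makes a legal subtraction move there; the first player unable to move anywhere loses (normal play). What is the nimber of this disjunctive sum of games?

All stacks use S = {2, 3, 5, 6, 9}:
n :  0  1  2  3  4  5  6  7  8  9 10 11 12 13 14 15 16 17 18 19 20 21 22 23 24 25
G :  0  0  1  1  2  2  3  3  0  4  1  5  0  4  1  2  0  3  1  2  0  3  1  2  0  3
Stack A: G(10) = 1.
Stack B: G(25) = 3.
Stack C: G(8) = 0.
Combined Grundy value = 1 ⊕ 3 ⊕ 0 = 2.

2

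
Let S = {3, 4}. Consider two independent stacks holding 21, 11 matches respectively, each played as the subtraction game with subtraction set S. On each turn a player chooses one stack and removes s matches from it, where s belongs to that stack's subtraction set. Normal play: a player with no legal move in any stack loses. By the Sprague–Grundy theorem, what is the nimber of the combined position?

All stacks use S = {3, 4}:
G(0) = 0
G(1) = mex{} = 0
G(2) = mex{} = 0
G(3) = mex{0} = 1
G(4) = mex{0,0} = 1
G(5) = mex{0,0} = 1
G(6) = mex{1,0} = 2
G(7) = mex{1,1} = 0
G(8) = mex{1,1} = 0
G(9) = mex{2,1} = 0
G(10) = mex{0,2} = 1
G(11) = mex{0,0} = 1
G(12) = mex{0,0} = 1
G(13) = mex{1,0} = 2
G(14) = mex{1,1} = 0
G(15) = mex{1,1} = 0
G(16) = mex{2,1} = 0
G(17) = mex{0,2} = 1
G(18) = mex{0,0} = 1
G(19) = mex{0,0} = 1
G(20) = mex{1,0} = 2
G(21) = mex{1,1} = 0
Stack A: G(21) = 0.
Stack B: G(11) = 1.
Combined Grundy value = 0 ⊕ 1 = 1.

1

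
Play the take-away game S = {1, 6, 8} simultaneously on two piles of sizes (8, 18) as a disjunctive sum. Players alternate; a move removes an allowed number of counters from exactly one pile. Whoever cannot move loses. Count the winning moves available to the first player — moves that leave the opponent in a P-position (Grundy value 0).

All piles use S = {1, 6, 8}:
n :  0  1  2  3  4  5  6  7  8  9 10 11 12 13 14 15 16 17 18
G :  0  1  0  1  0  1  2  0  1  0  1  0  1  2  0  1  0  1  0
Pile A: G(8) = 1.
Pile B: G(18) = 0.
Combined Grundy value = 1 ⊕ 0 = 1.
A winning move leaves total XOR = 0, i.e. changes one component's Grundy value g to g ⊕ X where X is the current total.
Pile A: need g' = 1⊕1 = 0. Options: 8−1→G=0, 8−6→G=0, 8−8→G=0. Hits: 3.
Pile B: need g' = 0⊕1 = 1. Options: 18−1→G=1, 18−6→G=1, 18−8→G=1. Hits: 3.

6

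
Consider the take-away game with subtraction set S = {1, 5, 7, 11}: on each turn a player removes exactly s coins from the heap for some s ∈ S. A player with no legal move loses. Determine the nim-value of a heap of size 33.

n :  0  1  2  3  4  5  6  7  8  9 10 11 12 13 14 15 16 17 18 19 20 21 22 23 24 25 26 27 28 29 30 31 32 33
G :  0  1  0  1  0  1  0  1  0  1  0  1  0  1  0  1  0  1  0  1  0  1  0  1  0  1  0  1  0  1  0  1  0  1

1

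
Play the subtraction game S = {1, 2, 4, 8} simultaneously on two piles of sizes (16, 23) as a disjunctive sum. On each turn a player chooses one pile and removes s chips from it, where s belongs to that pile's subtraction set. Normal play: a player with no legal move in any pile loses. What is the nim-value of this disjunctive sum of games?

All piles use S = {1, 2, 4, 8}:
G(0) = 0
G(1) = mex{0} = 1
G(2) = mex{1,0} = 2
G(3) = mex{2,1} = 0
G(4) = mex{0,2,0} = 1
G(5) = mex{1,0,1} = 2
G(6) = mex{2,1,2} = 0
G(7) = mex{0,2,0} = 1
G(8) = mex{1,0,1,0} = 2
G(9) = mex{2,1,2,1} = 0
G(10) = mex{0,2,0,2} = 1
G(11) = mex{1,0,1,0} = 2
G(12) = mex{2,1,2,1} = 0
G(13) = mex{0,2,0,2} = 1
G(14) = mex{1,0,1,0} = 2
G(15) = mex{2,1,2,1} = 0
G(16) = mex{0,2,0,2} = 1
G(17) = mex{1,0,1,0} = 2
G(18) = mex{2,1,2,1} = 0
G(19) = mex{0,2,0,2} = 1
G(20) = mex{1,0,1,0} = 2
G(21) = mex{2,1,2,1} = 0
G(22) = mex{0,2,0,2} = 1
G(23) = mex{1,0,1,0} = 2
Pile A: G(16) = 1.
Pile B: G(23) = 2.
Combined Grundy value = 1 ⊕ 2 = 3.

3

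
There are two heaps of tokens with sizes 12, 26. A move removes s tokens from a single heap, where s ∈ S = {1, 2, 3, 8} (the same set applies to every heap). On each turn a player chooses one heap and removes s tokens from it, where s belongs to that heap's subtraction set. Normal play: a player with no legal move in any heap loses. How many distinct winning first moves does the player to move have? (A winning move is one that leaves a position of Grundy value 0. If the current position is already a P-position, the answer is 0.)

1

All heaps use S = {1, 2, 3, 8}:
G(0) = 0
G(1) = mex{0} = 1
G(2) = mex{1,0} = 2
G(3) = mex{2,1,0} = 3
G(4) = mex{3,2,1} = 0
G(5) = mex{0,3,2} = 1
G(6) = mex{1,0,3} = 2
G(7) = mex{2,1,0} = 3
G(8) = mex{3,2,1,0} = 4
G(9) = mex{4,3,2,1} = 0
G(10) = mex{0,4,3,2} = 1
G(11) = mex{1,0,4,3} = 2
G(12) = mex{2,1,0,0} = 3
G(13) = mex{3,2,1,1} = 0
G(14) = mex{0,3,2,2} = 1
G(15) = mex{1,0,3,3} = 2
G(16) = mex{2,1,0,4} = 3
G(17) = mex{3,2,1,0} = 4
G(18) = mex{4,3,2,1} = 0
G(19) = mex{0,4,3,2} = 1
G(20) = mex{1,0,4,3} = 2
G(21) = mex{2,1,0,0} = 3
G(22) = mex{3,2,1,1} = 0
G(23) = mex{0,3,2,2} = 1
G(24) = mex{1,0,3,3} = 2
G(25) = mex{2,1,0,4} = 3
G(26) = mex{3,2,1,0} = 4
Heap A: G(12) = 3.
Heap B: G(26) = 4.
Combined Grundy value = 3 ⊕ 4 = 7.
A winning move leaves total XOR = 0, i.e. changes one component's Grundy value g to g ⊕ X where X is the current total.
Heap A: need g' = 3⊕7 = 4. Options: 12−1→G=2, 12−2→G=1, 12−3→G=0, 12−8→G=0. Hits: 0.
Heap B: need g' = 4⊕7 = 3. Options: 26−1→G=3, 26−2→G=2, 26−3→G=1, 26−8→G=0. Hits: 1.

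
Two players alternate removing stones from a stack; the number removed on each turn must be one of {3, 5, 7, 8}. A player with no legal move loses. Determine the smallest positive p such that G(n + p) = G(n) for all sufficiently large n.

11

n :  0  1  2  3  4  5  6  7  8  9 10 11 12 13 14 15 16 17 18 19 20 21 22 23
G :  0  0  0  1  1  1  2  2  2  3  3  0  0  0  1  1  1  2  2  2  3  3  0  0
G(n+11) = G(n) holds for n = 0,…,7 (a full window of length max(S) = 8), so the sequence is purely periodic with period 11.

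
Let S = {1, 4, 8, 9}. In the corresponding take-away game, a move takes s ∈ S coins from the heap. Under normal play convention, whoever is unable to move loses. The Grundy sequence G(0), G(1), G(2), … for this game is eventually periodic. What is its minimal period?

17

G(0) = 0
G(1) = mex{0} = 1
G(2) = mex{1} = 0
G(3) = mex{0} = 1
G(4) = mex{1,0} = 2
G(5) = mex{2,1} = 0
G(6) = mex{0,0} = 1
G(7) = mex{1,1} = 0
G(8) = mex{0,2,0} = 1
G(9) = mex{1,0,1,0} = 2
G(10) = mex{2,1,0,1} = 3
G(11) = mex{3,0,1,0} = 2
G(12) = mex{2,1,2,1} = 0
G(13) = mex{0,2,0,2} = 1
G(14) = mex{1,3,1,0} = 2
G(15) = mex{2,2,0,1} = 3
G(16) = mex{3,0,1,0} = 2
G(17) = mex{2,1,2,1} = 0
G(18) = mex{0,2,3,2} = 1
G(19) = mex{1,3,2,3} = 0
G(20) = mex{0,2,0,2} = 1
G(21) = mex{1,0,1,0} = 2
G(22) = mex{2,1,2,1} = 0
G(23) = mex{0,0,3,2} = 1
G(24) = mex{1,1,2,3} = 0
G(25) = mex{0,2,0,2} = 1
G(26) = mex{1,0,1,0} = 2
G(27) = mex{2,1,0,1} = 3
G(28) = mex{3,0,1,0} = 2
G(29) = mex{2,1,2,1} = 0
G(30) = mex{0,2,0,2} = 1
G(31) = mex{1,3,1,0} = 2
G(32) = mex{2,2,0,1} = 3
G(33) = mex{3,0,1,0} = 2
G(34) = mex{2,1,2,1} = 0
G(35) = mex{0,2,3,2} = 1
G(n+17) = G(n) holds for n = 0,…,8 (a full window of length max(S) = 9), so the sequence is purely periodic with period 17.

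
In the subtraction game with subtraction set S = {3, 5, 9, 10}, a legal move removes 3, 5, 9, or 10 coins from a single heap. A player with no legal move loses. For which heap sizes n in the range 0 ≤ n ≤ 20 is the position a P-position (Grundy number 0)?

n :  0  1  2  3  4  5  6  7  8  9 10 11 12 13 14 15 16 17 18 19 20
G :  0  0  0  1  1  1  2  2  0  3  3  1  4  2  0  0  0  1  1  1  2
P-positions are exactly the n with G(n) = 0.

0, 1, 2, 8, 14, 15, 16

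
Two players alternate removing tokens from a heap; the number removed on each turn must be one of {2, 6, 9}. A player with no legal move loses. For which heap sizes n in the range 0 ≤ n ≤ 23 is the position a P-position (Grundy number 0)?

G(0) = 0
G(1) = mex{} = 0
G(2) = mex{0} = 1
G(3) = mex{0} = 1
G(4) = mex{1} = 0
G(5) = mex{1} = 0
G(6) = mex{0,0} = 1
G(7) = mex{0,0} = 1
G(8) = mex{1,1} = 0
G(9) = mex{1,1,0} = 2
G(10) = mex{0,0,0} = 1
G(11) = mex{2,0,1} = 3
G(12) = mex{1,1,1} = 0
G(13) = mex{3,1,0} = 2
G(14) = mex{0,0,0} = 1
G(15) = mex{2,2,1} = 0
G(16) = mex{1,1,1} = 0
G(17) = mex{0,3,0} = 1
G(18) = mex{0,0,2} = 1
G(19) = mex{1,2,1} = 0
G(20) = mex{1,1,3} = 0
G(21) = mex{0,0,0} = 1
G(22) = mex{0,0,2} = 1
G(23) = mex{1,1,1} = 0
P-positions are exactly the n with G(n) = 0.

0, 1, 4, 5, 8, 12, 15, 16, 19, 20, 23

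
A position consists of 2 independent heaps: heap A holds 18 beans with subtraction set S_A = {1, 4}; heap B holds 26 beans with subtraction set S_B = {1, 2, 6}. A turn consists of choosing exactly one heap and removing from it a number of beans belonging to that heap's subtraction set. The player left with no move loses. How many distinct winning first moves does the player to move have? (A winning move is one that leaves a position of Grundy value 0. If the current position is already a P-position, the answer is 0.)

Heap A, S = {1, 4}:
n :  0  1  2  3  4  5  6  7  8  9 10 11 12 13 14 15 16 17 18
G :  0  1  0  1  2  0  1  0  1  2  0  1  0  1  2  0  1  0  1
G_A(18) = 1.
Heap B, S = {1, 2, 6}:
G(0) = 0
G(1) = mex{0} = 1
G(2) = mex{1,0} = 2
G(3) = mex{2,1} = 0
G(4) = mex{0,2} = 1
G(5) = mex{1,0} = 2
G(6) = mex{2,1,0} = 3
G(7) = mex{3,2,1} = 0
G(8) = mex{0,3,2} = 1
G(9) = mex{1,0,0} = 2
G(10) = mex{2,1,1} = 0
G(11) = mex{0,2,2} = 1
G(12) = mex{1,0,3} = 2
G(13) = mex{2,1,0} = 3
G(14) = mex{3,2,1} = 0
G(15) = mex{0,3,2} = 1
G(16) = mex{1,0,0} = 2
G(17) = mex{2,1,1} = 0
G(18) = mex{0,2,2} = 1
G(19) = mex{1,0,3} = 2
G(20) = mex{2,1,0} = 3
G(21) = mex{3,2,1} = 0
G(22) = mex{0,3,2} = 1
G(23) = mex{1,0,0} = 2
G(24) = mex{2,1,1} = 0
G(25) = mex{0,2,2} = 1
G(26) = mex{1,0,3} = 2
G_B(26) = 2.
Combined Grundy value = 1 ⊕ 2 = 3.
A winning move leaves total XOR = 0, i.e. changes one component's Grundy value g to g ⊕ X where X is the current total.
Heap A: need g' = 1⊕3 = 2. Options: 18−1→G=0, 18−4→G=2. Hits: 1.
Heap B: need g' = 2⊕3 = 1. Options: 26−1→G=1, 26−2→G=0, 26−6→G=3. Hits: 1.

2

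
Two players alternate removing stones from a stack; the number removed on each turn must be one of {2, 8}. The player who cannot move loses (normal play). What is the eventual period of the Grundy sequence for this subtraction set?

10

n :  0  1  2  3  4  5  6  7  8  9 10 11 12 13 14 15 16 17 18 19 20 21
G :  0  0  1  1  0  0  1  1  2  2  0  0  1  1  0  0  1  1  2  2  0  0
G(n+10) = G(n) holds for n = 0,…,7 (a full window of length max(S) = 8), so the sequence is purely periodic with period 10.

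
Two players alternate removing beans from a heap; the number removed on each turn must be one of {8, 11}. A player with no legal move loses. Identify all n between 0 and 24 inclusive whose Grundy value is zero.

n :  0  1  2  3  4  5  6  7  8  9 10 11 12 13 14 15 16 17 18 19 20 21 22 23 24
G :  0  0  0  0  0  0  0  0  1  1  1  1  1  1  1  1  2  2  2  0  0  0  0  0  0
P-positions are exactly the n with G(n) = 0.

0, 1, 2, 3, 4, 5, 6, 7, 19, 20, 21, 22, 23, 24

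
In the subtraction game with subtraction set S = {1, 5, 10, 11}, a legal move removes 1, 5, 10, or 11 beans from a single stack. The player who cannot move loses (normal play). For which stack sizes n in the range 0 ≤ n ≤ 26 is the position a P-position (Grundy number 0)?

n :  0  1  2  3  4  5  6  7  8  9 10 11 12 13 14 15 16 17 18 19 20 21 22 23 24 25 26
G :  0  1  0  1  0  1  0  1  0  1  2  3  2  3  2  3  2  3  2  3  0  1  0  1  0  1  0
P-positions are exactly the n with G(n) = 0.

0, 2, 4, 6, 8, 20, 22, 24, 26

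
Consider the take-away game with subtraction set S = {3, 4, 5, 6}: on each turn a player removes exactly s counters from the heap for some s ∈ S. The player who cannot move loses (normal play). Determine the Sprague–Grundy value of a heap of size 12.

n :  0  1  2  3  4  5  6  7  8  9 10 11 12
G :  0  0  0  1  1  1  2  2  2  0  0  0  1

1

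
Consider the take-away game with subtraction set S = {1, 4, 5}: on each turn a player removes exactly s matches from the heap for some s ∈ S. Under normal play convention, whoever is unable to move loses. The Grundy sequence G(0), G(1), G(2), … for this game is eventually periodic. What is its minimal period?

G(0) = 0
G(1) = mex{0} = 1
G(2) = mex{1} = 0
G(3) = mex{0} = 1
G(4) = mex{1,0} = 2
G(5) = mex{2,1,0} = 3
G(6) = mex{3,0,1} = 2
G(7) = mex{2,1,0} = 3
G(8) = mex{3,2,1} = 0
G(9) = mex{0,3,2} = 1
G(10) = mex{1,2,3} = 0
G(11) = mex{0,3,2} = 1
G(12) = mex{1,0,3} = 2
G(13) = mex{2,1,0} = 3
G(14) = mex{3,0,1} = 2
G(15) = mex{2,1,0} = 3
G(16) = mex{3,2,1} = 0
G(17) = mex{0,3,2} = 1
G(n+8) = G(n) holds for n = 0,…,4 (a full window of length max(S) = 5), so the sequence is purely periodic with period 8.

8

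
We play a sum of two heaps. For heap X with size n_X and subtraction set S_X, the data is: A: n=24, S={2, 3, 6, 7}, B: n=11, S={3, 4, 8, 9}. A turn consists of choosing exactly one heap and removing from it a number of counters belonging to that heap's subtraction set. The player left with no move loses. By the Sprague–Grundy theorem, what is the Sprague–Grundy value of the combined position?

Heap A, S = {2, 3, 6, 7}:
n :  0  1  2  3  4  5  6  7  8  9 10 11 12 13 14 15 16 17 18 19 20 21 22 23 24
G :  0  0  1  1  2  0  3  1  2  0  0  1  1  2  0  3  1  2  0  0  1  1  2  0  3
G_A(24) = 3.
Heap B, S = {3, 4, 8, 9}:
n :  0  1  2  3  4  5  6  7  8  9 10 11
G :  0  0  0  1  1  1  2  0  2  3  1  3
G_B(11) = 3.
Combined Grundy value = 3 ⊕ 3 = 0.

0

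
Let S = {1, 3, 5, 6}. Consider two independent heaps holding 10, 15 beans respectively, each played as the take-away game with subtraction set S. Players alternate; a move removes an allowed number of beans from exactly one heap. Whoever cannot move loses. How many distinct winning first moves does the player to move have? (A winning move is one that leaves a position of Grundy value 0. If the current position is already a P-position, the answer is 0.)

2

All heaps use S = {1, 3, 5, 6}:
n :  0  1  2  3  4  5  6  7  8  9 10 11 12 13 14 15
G :  0  1  0  1  0  1  2  3  2  3  2  0  1  0  1  0
Heap A: G(10) = 2.
Heap B: G(15) = 0.
Combined Grundy value = 2 ⊕ 0 = 2.
A winning move leaves total XOR = 0, i.e. changes one component's Grundy value g to g ⊕ X where X is the current total.
Heap A: need g' = 2⊕2 = 0. Options: 10−1→G=3, 10−3→G=3, 10−5→G=1, 10−6→G=0. Hits: 1.
Heap B: need g' = 0⊕2 = 2. Options: 15−1→G=1, 15−3→G=1, 15−5→G=2, 15−6→G=3. Hits: 1.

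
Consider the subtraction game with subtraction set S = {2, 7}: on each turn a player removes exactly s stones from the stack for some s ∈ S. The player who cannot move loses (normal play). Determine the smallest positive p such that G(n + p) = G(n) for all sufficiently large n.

n :  0  1  2  3  4  5  6  7  8  9 10 11 12 13 14 15 16 17 18 19
G :  0  0  1  1  0  0  1  1  2  0  0  1  1  0  0  1  1  2  0  0
G(n+9) = G(n) holds for n = 0,…,6 (a full window of length max(S) = 7), so the sequence is purely periodic with period 9.

9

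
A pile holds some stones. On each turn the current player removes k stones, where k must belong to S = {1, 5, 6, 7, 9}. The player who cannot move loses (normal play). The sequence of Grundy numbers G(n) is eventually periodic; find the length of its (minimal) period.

12

n :  0  1  2  3  4  5  6  7  8  9 10 11 12 13 14 15 16 17 18 19 20 21 22 23 24 25
G :  0  1  0  1  0  1  2  3  2  3  2  3  0  1  0  1  0  1  2  3  2  3  2  3  0  1
G(n+12) = G(n) holds for n = 0,…,8 (a full window of length max(S) = 9), so the sequence is purely periodic with period 12.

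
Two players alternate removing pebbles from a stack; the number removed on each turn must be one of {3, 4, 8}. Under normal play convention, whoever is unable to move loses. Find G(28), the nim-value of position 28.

1

n :  0  1  2  3  4  5  6  7  8  9 10 11 12 13 14 15 16 17 18 19 20 21 22 23 24 25 26 27 28
G :  0  0  0  1  1  1  2  0  2  3  1  3  0  0  0  1  1  1  2  0  2  3  1  3  0  0  0  1  1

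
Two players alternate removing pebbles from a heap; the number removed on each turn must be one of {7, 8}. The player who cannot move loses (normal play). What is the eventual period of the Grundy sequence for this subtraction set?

G(0) = 0
G(1) = mex{} = 0
G(2) = mex{} = 0
G(3) = mex{} = 0
G(4) = mex{} = 0
G(5) = mex{} = 0
G(6) = mex{} = 0
G(7) = mex{0} = 1
G(8) = mex{0,0} = 1
G(9) = mex{0,0} = 1
G(10) = mex{0,0} = 1
G(11) = mex{0,0} = 1
G(12) = mex{0,0} = 1
G(13) = mex{0,0} = 1
G(14) = mex{1,0} = 2
G(15) = mex{1,1} = 0
G(16) = mex{1,1} = 0
G(17) = mex{1,1} = 0
G(18) = mex{1,1} = 0
G(19) = mex{1,1} = 0
G(20) = mex{1,1} = 0
G(21) = mex{2,1} = 0
G(22) = mex{0,2} = 1
G(23) = mex{0,0} = 1
G(24) = mex{0,0} = 1
G(25) = mex{0,0} = 1
G(26) = mex{0,0} = 1
G(27) = mex{0,0} = 1
G(28) = mex{0,0} = 1
G(29) = mex{1,0} = 2
G(30) = mex{1,1} = 0
G(31) = mex{1,1} = 0
G(n+15) = G(n) holds for n = 0,…,7 (a full window of length max(S) = 8), so the sequence is purely periodic with period 15.

15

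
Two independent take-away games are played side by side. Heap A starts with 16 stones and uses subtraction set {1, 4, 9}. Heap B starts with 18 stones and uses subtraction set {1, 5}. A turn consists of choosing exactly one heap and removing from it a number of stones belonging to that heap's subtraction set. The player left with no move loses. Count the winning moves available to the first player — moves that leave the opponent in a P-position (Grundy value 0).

5

Heap A, S = {1, 4, 9}:
G(0) = 0
G(1) = mex{0} = 1
G(2) = mex{1} = 0
G(3) = mex{0} = 1
G(4) = mex{1,0} = 2
G(5) = mex{2,1} = 0
G(6) = mex{0,0} = 1
G(7) = mex{1,1} = 0
G(8) = mex{0,2} = 1
G(9) = mex{1,0,0} = 2
G(10) = mex{2,1,1} = 0
G(11) = mex{0,0,0} = 1
G(12) = mex{1,1,1} = 0
G(13) = mex{0,2,2} = 1
G(14) = mex{1,0,0} = 2
G(15) = mex{2,1,1} = 0
G(16) = mex{0,0,0} = 1
G_A(16) = 1.
Heap B, S = {1, 5}:
G(0) = 0
G(1) = mex{0} = 1
G(2) = mex{1} = 0
G(3) = mex{0} = 1
G(4) = mex{1} = 0
G(5) = mex{0,0} = 1
G(6) = mex{1,1} = 0
G(7) = mex{0,0} = 1
G(8) = mex{1,1} = 0
G(9) = mex{0,0} = 1
G(10) = mex{1,1} = 0
G(11) = mex{0,0} = 1
G(12) = mex{1,1} = 0
G(13) = mex{0,0} = 1
G(14) = mex{1,1} = 0
G(15) = mex{0,0} = 1
G(16) = mex{1,1} = 0
G(17) = mex{0,0} = 1
G(18) = mex{1,1} = 0
G_B(18) = 0.
Combined Grundy value = 1 ⊕ 0 = 1.
A winning move leaves total XOR = 0, i.e. changes one component's Grundy value g to g ⊕ X where X is the current total.
Heap A: need g' = 1⊕1 = 0. Options: 16−1→G=0, 16−4→G=0, 16−9→G=0. Hits: 3.
Heap B: need g' = 0⊕1 = 1. Options: 18−1→G=1, 18−5→G=1. Hits: 2.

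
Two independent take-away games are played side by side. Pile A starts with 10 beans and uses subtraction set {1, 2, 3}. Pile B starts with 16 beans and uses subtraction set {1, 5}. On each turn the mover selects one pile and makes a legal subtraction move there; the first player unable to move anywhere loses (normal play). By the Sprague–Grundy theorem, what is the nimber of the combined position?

2

Pile A, S = {1, 2, 3}:
n :  0  1  2  3  4  5  6  7  8  9 10
G :  0  1  2  3  0  1  2  3  0  1  2
G_A(10) = 2.
Pile B, S = {1, 5}:
n :  0  1  2  3  4  5  6  7  8  9 10 11 12 13 14 15 16
G :  0  1  0  1  0  1  0  1  0  1  0  1  0  1  0  1  0
G_B(16) = 0.
Combined Grundy value = 2 ⊕ 0 = 2.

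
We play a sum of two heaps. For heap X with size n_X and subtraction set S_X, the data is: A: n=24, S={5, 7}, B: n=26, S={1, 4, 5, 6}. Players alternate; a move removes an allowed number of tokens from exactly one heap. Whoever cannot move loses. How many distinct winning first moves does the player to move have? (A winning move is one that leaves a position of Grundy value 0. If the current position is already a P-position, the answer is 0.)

1

Heap A, S = {5, 7}:
G(0) = 0
G(1) = mex{} = 0
G(2) = mex{} = 0
G(3) = mex{} = 0
G(4) = mex{} = 0
G(5) = mex{0} = 1
G(6) = mex{0} = 1
G(7) = mex{0,0} = 1
G(8) = mex{0,0} = 1
G(9) = mex{0,0} = 1
G(10) = mex{1,0} = 2
G(11) = mex{1,0} = 2
G(12) = mex{1,1} = 0
G(13) = mex{1,1} = 0
G(14) = mex{1,1} = 0
G(15) = mex{2,1} = 0
G(16) = mex{2,1} = 0
G(17) = mex{0,2} = 1
G(18) = mex{0,2} = 1
G(19) = mex{0,0} = 1
G(20) = mex{0,0} = 1
G(21) = mex{0,0} = 1
G(22) = mex{1,0} = 2
G(23) = mex{1,0} = 2
G(24) = mex{1,1} = 0
G_A(24) = 0.
Heap B, S = {1, 4, 5, 6}:
G(0) = 0
G(1) = mex{0} = 1
G(2) = mex{1} = 0
G(3) = mex{0} = 1
G(4) = mex{1,0} = 2
G(5) = mex{2,1,0} = 3
G(6) = mex{3,0,1,0} = 2
G(7) = mex{2,1,0,1} = 3
G(8) = mex{3,2,1,0} = 4
G(9) = mex{4,3,2,1} = 0
G(10) = mex{0,2,3,2} = 1
G(11) = mex{1,3,2,3} = 0
G(12) = mex{0,4,3,2} = 1
G(13) = mex{1,0,4,3} = 2
G(14) = mex{2,1,0,4} = 3
G(15) = mex{3,0,1,0} = 2
G(16) = mex{2,1,0,1} = 3
G(17) = mex{3,2,1,0} = 4
G(18) = mex{4,3,2,1} = 0
G(19) = mex{0,2,3,2} = 1
G(20) = mex{1,3,2,3} = 0
G(21) = mex{0,4,3,2} = 1
G(22) = mex{1,0,4,3} = 2
G(23) = mex{2,1,0,4} = 3
G(24) = mex{3,0,1,0} = 2
G(25) = mex{2,1,0,1} = 3
G(26) = mex{3,2,1,0} = 4
G_B(26) = 4.
Combined Grundy value = 0 ⊕ 4 = 4.
A winning move leaves total XOR = 0, i.e. changes one component's Grundy value g to g ⊕ X where X is the current total.
Heap A: need g' = 0⊕4 = 4. Options: 24−5→G=1, 24−7→G=1. Hits: 0.
Heap B: need g' = 4⊕4 = 0. Options: 26−1→G=3, 26−4→G=2, 26−5→G=1, 26−6→G=0. Hits: 1.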